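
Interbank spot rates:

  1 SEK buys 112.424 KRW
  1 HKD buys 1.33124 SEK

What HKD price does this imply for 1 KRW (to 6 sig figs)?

1 KRW ÷ 112.424 = 0.0088949 SEK
0.0088949 SEK ÷ 1.33124 = 0.00668166 HKD

KRW/HKD = 0.00668166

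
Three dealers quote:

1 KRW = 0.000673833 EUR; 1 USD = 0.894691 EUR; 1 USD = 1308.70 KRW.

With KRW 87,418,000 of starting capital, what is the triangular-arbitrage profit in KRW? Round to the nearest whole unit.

Profitable loop is KRW → USD → EUR → KRW:
KRW 87,418,000 ÷ 1308.70 = USD 66,797.59
USD 66,797.59 × 0.894691 = EUR 59,763.20
EUR 59,763.20 ÷ 0.000673833 = KRW 88,691,409
Profit = KRW 88,691,409 − KRW 87,418,000

Profit: KRW 1,273,409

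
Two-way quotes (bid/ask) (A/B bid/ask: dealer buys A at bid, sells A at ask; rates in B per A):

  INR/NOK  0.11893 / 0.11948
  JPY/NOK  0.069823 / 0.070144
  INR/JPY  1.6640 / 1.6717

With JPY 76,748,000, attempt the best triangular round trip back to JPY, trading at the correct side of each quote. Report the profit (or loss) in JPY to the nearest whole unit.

Best loop JPY → INR → NOK → JPY:
JPY 76,748,000 ÷ 1.6717 (buy INR at ask) = INR 45,910,151.34
INR 45,910,151.34 × 0.11893 (sell INR at bid) = NOK 5,460,094.30
NOK 5,460,094.30 ÷ 0.070144 (buy JPY at ask) = JPY 77,841,217

Net profit: JPY 1,093,217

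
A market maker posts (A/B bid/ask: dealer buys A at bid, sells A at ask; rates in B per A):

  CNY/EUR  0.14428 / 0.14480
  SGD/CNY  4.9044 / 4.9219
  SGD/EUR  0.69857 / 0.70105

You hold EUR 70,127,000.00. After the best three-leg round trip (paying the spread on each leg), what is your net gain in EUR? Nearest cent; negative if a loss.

Best loop EUR → SGD → CNY → EUR:
EUR 70,127,000.00 ÷ 0.70105 (buy SGD at ask) = SGD 100,031,381.50
SGD 100,031,381.50 × 4.9044 (sell SGD at bid) = CNY 490,593,907.42
CNY 490,593,907.42 × 0.14428 (sell CNY at bid) = EUR 70,782,888.96

Net profit: EUR 655,888.96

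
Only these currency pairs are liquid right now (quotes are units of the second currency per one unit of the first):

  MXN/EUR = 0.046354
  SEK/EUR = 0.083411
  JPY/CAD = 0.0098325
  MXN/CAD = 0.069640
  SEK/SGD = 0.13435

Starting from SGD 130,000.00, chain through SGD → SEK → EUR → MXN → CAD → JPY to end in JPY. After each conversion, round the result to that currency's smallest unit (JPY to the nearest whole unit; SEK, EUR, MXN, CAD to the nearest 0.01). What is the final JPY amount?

SGD 130,000.00 ÷ 0.13435 = SEK 967,621.88
SEK 967,621.88 × 0.083411 = EUR 80,710.31
EUR 80,710.31 ÷ 0.046354 = MXN 1,741,172.50
MXN 1,741,172.50 × 0.069640 = CAD 121,255.25
CAD 121,255.25 ÷ 0.0098325 = JPY 12,332,087

JPY 12,332,087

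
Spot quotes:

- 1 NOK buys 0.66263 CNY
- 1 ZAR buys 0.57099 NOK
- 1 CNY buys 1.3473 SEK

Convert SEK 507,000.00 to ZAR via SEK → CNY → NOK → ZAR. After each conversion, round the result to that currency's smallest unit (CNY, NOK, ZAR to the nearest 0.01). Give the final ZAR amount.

ZAR 994,589.91

SEK 507,000.00 ÷ 1.3473 = CNY 376,308.17
CNY 376,308.17 ÷ 0.66263 = NOK 567,900.89
NOK 567,900.89 ÷ 0.57099 = ZAR 994,589.91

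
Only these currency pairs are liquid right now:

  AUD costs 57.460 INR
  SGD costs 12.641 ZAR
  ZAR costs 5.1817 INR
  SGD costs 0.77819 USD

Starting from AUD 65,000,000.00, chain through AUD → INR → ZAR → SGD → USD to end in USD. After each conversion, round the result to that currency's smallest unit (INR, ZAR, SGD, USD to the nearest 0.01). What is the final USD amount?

USD 44,372,196.46

AUD 65,000,000.00 × 57.460 = INR 3,734,900,000.00
INR 3,734,900,000.00 ÷ 5.1817 = ZAR 720,786,614.43
ZAR 720,786,614.43 ÷ 12.641 = SGD 57,019,746.41
SGD 57,019,746.41 × 0.77819 = USD 44,372,196.46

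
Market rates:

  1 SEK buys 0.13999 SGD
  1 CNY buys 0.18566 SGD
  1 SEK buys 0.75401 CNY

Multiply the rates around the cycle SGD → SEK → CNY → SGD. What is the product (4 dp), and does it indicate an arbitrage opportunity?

1.0000 (no arbitrage)

Around SGD → SEK → CNY → SGD: 1 ÷ 0.13999 × 0.75401 × 0.18566 = 0.999996
Product ≈ 1 (deviation 0.000%, within rounding noise).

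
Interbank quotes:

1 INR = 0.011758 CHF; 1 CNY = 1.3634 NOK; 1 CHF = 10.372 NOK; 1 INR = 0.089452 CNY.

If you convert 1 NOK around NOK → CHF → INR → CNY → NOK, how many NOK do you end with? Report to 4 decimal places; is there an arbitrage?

Around NOK → CHF → INR → CNY → NOK: 1 ÷ 10.372 ÷ 0.011758 × 0.089452 × 1.3634 = 1.000040
Product ≈ 1 (deviation 0.004%, within rounding noise).

1.0000 (no arbitrage)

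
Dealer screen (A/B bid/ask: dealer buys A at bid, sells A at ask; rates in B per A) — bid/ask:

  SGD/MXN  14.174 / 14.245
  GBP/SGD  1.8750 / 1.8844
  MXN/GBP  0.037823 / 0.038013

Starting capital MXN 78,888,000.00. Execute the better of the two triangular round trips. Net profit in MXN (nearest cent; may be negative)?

Net profit: MXN 409,705.12

Best loop MXN → GBP → SGD → MXN:
MXN 78,888,000.00 × 0.037823 (sell MXN at bid) = GBP 2,983,780.82
GBP 2,983,780.82 × 1.8750 (sell GBP at bid) = SGD 5,594,589.04
SGD 5,594,589.04 × 14.174 (sell SGD at bid) = MXN 79,297,705.12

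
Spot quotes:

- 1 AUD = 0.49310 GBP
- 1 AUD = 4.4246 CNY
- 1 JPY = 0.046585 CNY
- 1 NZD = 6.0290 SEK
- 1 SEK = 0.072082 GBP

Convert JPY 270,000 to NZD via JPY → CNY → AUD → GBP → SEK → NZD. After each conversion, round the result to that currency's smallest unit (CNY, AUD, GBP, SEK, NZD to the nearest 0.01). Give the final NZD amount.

JPY 270,000 × 0.046585 = CNY 12,577.95
CNY 12,577.95 ÷ 4.4246 = AUD 2,842.73
AUD 2,842.73 × 0.49310 = GBP 1,401.75
GBP 1,401.75 ÷ 0.072082 = SEK 19,446.60
SEK 19,446.60 ÷ 6.0290 = NZD 3,225.51

NZD 3,225.51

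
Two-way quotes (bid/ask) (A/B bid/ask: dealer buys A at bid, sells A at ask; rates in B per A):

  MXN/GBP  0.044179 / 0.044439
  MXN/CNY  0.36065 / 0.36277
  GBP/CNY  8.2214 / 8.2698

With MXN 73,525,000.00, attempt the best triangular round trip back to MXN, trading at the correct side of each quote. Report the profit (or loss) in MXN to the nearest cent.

Best loop MXN → GBP → CNY → MXN:
MXN 73,525,000.00 × 0.044179 (sell MXN at bid) = GBP 3,248,260.98
GBP 3,248,260.98 × 8.2214 (sell GBP at bid) = CNY 26,705,252.78
CNY 26,705,252.78 ÷ 0.36277 (buy MXN at ask) = MXN 73,614,832.48

Net profit: MXN 89,832.48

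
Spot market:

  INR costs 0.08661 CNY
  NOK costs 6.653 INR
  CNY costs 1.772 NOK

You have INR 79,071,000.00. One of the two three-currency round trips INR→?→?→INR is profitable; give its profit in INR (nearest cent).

Profit: INR 1,664,866.53

Profitable loop is INR → CNY → NOK → INR:
INR 79,071,000.00 × 0.08661 = CNY 6,848,339.31
CNY 6,848,339.31 × 1.772 = NOK 12,135,257.26
NOK 12,135,257.26 × 6.653 = INR 80,735,866.53
Profit = INR 80,735,866.53 − INR 79,071,000.00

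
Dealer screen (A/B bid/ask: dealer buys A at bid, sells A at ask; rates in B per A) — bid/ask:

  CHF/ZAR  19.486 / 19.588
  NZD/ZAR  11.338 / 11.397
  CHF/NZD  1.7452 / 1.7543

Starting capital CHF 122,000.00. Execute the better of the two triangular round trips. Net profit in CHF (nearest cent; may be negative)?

Best loop CHF → NZD → ZAR → CHF:
CHF 122,000.00 × 1.7452 (sell CHF at bid) = NZD 212,914.40
NZD 212,914.40 × 11.338 (sell NZD at bid) = ZAR 2,414,023.47
ZAR 2,414,023.47 ÷ 19.588 (buy CHF at ask) = CHF 123,239.92

Net profit: CHF 1,239.92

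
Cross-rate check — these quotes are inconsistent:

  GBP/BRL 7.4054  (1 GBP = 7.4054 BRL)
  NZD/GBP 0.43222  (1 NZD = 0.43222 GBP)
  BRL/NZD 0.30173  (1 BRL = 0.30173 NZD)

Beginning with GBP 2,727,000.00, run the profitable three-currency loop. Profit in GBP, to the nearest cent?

Profitable loop is GBP → NZD → BRL → GBP:
GBP 2,727,000.00 ÷ 0.43222 = NZD 6,309,286.94
NZD 6,309,286.94 ÷ 0.30173 = BRL 20,910,373.30
BRL 20,910,373.30 ÷ 7.4054 = GBP 2,823,665.61
Profit = GBP 2,823,665.61 − GBP 2,727,000.00

Profit: GBP 96,665.61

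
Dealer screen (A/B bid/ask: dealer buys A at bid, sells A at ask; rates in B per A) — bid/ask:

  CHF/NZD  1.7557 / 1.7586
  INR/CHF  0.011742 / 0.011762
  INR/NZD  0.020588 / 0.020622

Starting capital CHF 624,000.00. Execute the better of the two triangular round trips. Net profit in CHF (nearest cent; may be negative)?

Net result: CHF -198.82 (no profitable arbitrage after spreads)

Best loop CHF → NZD → INR → CHF:
CHF 624,000.00 × 1.7557 (sell CHF at bid) = NZD 1,095,556.80
NZD 1,095,556.80 ÷ 0.020622 (buy INR at ask) = INR 53,125,632.82
INR 53,125,632.82 × 0.011742 (sell INR at bid) = CHF 623,801.18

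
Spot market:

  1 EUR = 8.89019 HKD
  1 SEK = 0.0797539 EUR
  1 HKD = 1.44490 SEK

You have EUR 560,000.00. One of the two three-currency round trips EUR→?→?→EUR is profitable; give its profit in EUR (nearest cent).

Profitable loop is EUR → HKD → SEK → EUR:
EUR 560,000.00 × 8.89019 = HKD 4,978,506.40
HKD 4,978,506.40 × 1.44490 = SEK 7,193,443.90
SEK 7,193,443.90 × 0.0797539 = EUR 573,705.21
Profit = EUR 573,705.21 − EUR 560,000.00

Profit: EUR 13,705.21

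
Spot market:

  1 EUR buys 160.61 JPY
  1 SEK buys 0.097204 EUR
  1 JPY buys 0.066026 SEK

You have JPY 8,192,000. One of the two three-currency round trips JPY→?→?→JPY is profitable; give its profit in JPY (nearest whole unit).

Profit: JPY 252,261

Profitable loop is JPY → SEK → EUR → JPY:
JPY 8,192,000 × 0.066026 = SEK 540,884.99
SEK 540,884.99 × 0.097204 = EUR 52,576.18
EUR 52,576.18 × 160.61 = JPY 8,444,261
Profit = JPY 8,444,261 − JPY 8,192,000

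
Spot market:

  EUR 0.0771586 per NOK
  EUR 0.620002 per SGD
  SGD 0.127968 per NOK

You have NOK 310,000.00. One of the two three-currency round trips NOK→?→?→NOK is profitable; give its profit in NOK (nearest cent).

Profit: NOK 8,765.88

Profitable loop is NOK → SGD → EUR → NOK:
NOK 310,000.00 × 0.127968 = SGD 39,670.08
SGD 39,670.08 × 0.620002 = EUR 24,595.53
EUR 24,595.53 ÷ 0.0771586 = NOK 318,765.88
Profit = NOK 318,765.88 − NOK 310,000.00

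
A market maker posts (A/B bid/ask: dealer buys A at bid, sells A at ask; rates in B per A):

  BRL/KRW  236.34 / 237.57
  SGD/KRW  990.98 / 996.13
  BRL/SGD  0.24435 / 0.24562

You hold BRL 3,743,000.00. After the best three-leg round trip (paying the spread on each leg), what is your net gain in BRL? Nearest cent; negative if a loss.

Net profit: BRL 72,095.93

Best loop BRL → SGD → KRW → BRL:
BRL 3,743,000.00 × 0.24435 (sell BRL at bid) = SGD 914,602.05
SGD 914,602.05 × 990.98 (sell SGD at bid) = KRW 906,352,340
KRW 906,352,340 ÷ 237.57 (buy BRL at ask) = BRL 3,815,095.93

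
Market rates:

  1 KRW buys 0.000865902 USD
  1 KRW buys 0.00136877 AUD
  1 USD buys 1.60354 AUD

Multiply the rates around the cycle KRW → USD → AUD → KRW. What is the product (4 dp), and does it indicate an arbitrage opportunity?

1.0144 (arbitrage exists)

Around KRW → USD → AUD → KRW: 1 × 0.000865902 × 1.60354 ÷ 0.00136877 = 1.014421
Product > 1; profitable direction is KRW → USD → AUD → KRW.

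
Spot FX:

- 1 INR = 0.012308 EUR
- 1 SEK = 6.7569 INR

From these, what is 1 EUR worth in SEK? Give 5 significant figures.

1 EUR ÷ 0.012308 = 81.248 INR
81.248 INR ÷ 6.7569 = 12.0244 SEK

EUR/SEK = 12.024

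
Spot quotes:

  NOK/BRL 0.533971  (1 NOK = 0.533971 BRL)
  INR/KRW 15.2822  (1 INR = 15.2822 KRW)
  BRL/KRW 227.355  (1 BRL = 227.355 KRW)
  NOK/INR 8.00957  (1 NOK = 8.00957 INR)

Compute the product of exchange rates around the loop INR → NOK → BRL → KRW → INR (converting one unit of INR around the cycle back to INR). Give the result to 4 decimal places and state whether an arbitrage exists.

Around INR → NOK → BRL → KRW → INR: 1 ÷ 8.00957 × 0.533971 × 227.355 ÷ 15.2822 = 0.991807
Product < 1; profitable direction is INR → KRW → BRL → NOK → INR.

0.9918 (arbitrage exists)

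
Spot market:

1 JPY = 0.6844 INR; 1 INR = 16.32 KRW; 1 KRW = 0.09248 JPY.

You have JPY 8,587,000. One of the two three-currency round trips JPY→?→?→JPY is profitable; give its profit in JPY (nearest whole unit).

Profit: JPY 282,915

Profitable loop is JPY → INR → KRW → JPY:
JPY 8,587,000 × 0.6844 = INR 5,876,942.80
INR 5,876,942.80 × 16.32 = KRW 95,911,706
KRW 95,911,706 × 0.09248 = JPY 8,869,915
Profit = JPY 8,869,915 − JPY 8,587,000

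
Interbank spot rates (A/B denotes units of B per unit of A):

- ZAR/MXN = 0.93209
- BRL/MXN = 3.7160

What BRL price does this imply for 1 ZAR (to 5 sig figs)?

ZAR/BRL = 0.25083

1 ZAR × 0.93209 = 0.93209 MXN
0.93209 MXN ÷ 3.7160 = 0.250832 BRL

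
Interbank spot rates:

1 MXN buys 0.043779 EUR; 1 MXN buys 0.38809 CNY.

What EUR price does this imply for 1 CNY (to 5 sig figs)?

CNY/EUR = 0.11281

1 CNY ÷ 0.38809 = 2.57672 MXN
2.57672 MXN × 0.043779 = 0.112806 EUR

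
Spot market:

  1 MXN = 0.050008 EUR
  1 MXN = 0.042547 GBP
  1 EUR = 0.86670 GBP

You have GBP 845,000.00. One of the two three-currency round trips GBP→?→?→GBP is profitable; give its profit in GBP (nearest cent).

Profitable loop is GBP → MXN → EUR → GBP:
GBP 845,000.00 ÷ 0.042547 = MXN 19,860,389.69
MXN 19,860,389.69 × 0.050008 = EUR 993,178.37
EUR 993,178.37 × 0.86670 = GBP 860,787.69
Profit = GBP 860,787.69 − GBP 845,000.00

Profit: GBP 15,787.69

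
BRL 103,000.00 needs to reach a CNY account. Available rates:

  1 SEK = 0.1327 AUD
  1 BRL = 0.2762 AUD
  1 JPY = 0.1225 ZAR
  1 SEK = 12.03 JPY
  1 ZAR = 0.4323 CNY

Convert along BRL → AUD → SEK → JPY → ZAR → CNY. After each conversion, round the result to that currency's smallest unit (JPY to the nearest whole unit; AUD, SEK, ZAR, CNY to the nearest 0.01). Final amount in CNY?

BRL 103,000.00 × 0.2762 = AUD 28,448.60
AUD 28,448.60 ÷ 0.1327 = SEK 214,382.82
SEK 214,382.82 × 12.03 = JPY 2,579,025
JPY 2,579,025 × 0.1225 = ZAR 315,930.56
ZAR 315,930.56 × 0.4323 = CNY 136,576.78

CNY 136,576.78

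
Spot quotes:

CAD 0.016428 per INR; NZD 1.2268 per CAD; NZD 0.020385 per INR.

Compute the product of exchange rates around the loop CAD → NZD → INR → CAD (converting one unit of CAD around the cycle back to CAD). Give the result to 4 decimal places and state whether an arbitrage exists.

Around CAD → NZD → INR → CAD: 1 × 1.2268 ÷ 0.020385 × 0.016428 = 0.988662
Product < 1; profitable direction is CAD → INR → NZD → CAD.

0.9887 (arbitrage exists)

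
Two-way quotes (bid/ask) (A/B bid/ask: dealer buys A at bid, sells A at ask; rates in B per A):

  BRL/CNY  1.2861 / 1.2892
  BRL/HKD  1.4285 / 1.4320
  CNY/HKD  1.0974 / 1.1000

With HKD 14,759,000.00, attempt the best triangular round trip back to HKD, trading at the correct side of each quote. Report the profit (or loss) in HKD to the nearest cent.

Best loop HKD → CNY → BRL → HKD:
HKD 14,759,000.00 ÷ 1.1000 (buy CNY at ask) = CNY 13,417,272.73
CNY 13,417,272.73 ÷ 1.2892 (buy BRL at ask) = BRL 10,407,440.84
BRL 10,407,440.84 × 1.4285 (sell BRL at bid) = HKD 14,867,029.24

Net profit: HKD 108,029.24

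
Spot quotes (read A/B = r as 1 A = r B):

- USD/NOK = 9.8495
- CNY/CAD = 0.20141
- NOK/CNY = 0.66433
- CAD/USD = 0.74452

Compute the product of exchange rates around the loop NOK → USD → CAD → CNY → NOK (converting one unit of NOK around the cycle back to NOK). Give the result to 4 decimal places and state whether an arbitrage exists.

1.0192 (arbitrage exists)

Around NOK → USD → CAD → CNY → NOK: 1 ÷ 9.8495 ÷ 0.74452 ÷ 0.20141 ÷ 0.66433 = 1.019165
Product > 1; profitable direction is NOK → USD → CAD → CNY → NOK.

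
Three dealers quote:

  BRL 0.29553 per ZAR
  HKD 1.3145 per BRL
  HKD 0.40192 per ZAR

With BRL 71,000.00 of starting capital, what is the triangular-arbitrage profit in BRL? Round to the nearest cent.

Profitable loop is BRL → ZAR → HKD → BRL:
BRL 71,000.00 ÷ 0.29553 = ZAR 240,246.34
ZAR 240,246.34 × 0.40192 = HKD 96,559.81
HKD 96,559.81 ÷ 1.3145 = BRL 73,457.44
Profit = BRL 73,457.44 − BRL 71,000.00

Profit: BRL 2,457.44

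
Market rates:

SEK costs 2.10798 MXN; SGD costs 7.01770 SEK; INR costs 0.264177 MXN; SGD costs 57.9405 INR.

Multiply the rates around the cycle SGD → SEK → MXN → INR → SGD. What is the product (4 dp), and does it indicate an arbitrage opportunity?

0.9665 (arbitrage exists)

Around SGD → SEK → MXN → INR → SGD: 1 × 7.01770 × 2.10798 ÷ 0.264177 ÷ 57.9405 = 0.966460
Product < 1; profitable direction is SGD → INR → MXN → SEK → SGD.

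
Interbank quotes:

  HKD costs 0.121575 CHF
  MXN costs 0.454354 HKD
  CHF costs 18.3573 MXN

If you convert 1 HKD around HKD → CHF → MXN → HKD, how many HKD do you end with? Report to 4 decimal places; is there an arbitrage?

1.0140 (arbitrage exists)

Around HKD → CHF → MXN → HKD: 1 × 0.121575 × 18.3573 × 0.454354 = 1.014022
Product > 1; profitable direction is HKD → CHF → MXN → HKD.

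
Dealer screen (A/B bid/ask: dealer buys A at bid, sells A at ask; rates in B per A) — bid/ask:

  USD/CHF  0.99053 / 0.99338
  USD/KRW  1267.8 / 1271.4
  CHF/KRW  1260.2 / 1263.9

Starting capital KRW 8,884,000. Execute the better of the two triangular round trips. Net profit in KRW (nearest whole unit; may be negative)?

Best loop KRW → CHF → USD → KRW:
KRW 8,884,000 ÷ 1263.9 (buy CHF at ask) = CHF 7,029.04
CHF 7,029.04 ÷ 0.99338 (buy USD at ask) = USD 7,075.88
USD 7,075.88 × 1267.8 (sell USD at bid) = KRW 8,970,800

Net profit: KRW 86,800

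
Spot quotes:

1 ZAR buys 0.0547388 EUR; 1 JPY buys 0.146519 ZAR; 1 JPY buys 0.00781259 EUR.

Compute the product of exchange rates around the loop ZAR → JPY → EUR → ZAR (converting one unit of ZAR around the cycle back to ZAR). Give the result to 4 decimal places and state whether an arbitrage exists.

Around ZAR → JPY → EUR → ZAR: 1 ÷ 0.146519 × 0.00781259 ÷ 0.0547388 = 0.974105
Product < 1; profitable direction is ZAR → EUR → JPY → ZAR.

0.9741 (arbitrage exists)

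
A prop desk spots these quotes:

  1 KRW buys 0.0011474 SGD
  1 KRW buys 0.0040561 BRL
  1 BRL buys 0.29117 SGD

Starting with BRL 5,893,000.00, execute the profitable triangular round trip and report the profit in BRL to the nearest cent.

Profit: BRL 172,643.42

Profitable loop is BRL → SGD → KRW → BRL:
BRL 5,893,000.00 × 0.29117 = SGD 1,715,864.81
SGD 1,715,864.81 ÷ 0.0011474 = KRW 1,495,437,345
KRW 1,495,437,345 × 0.0040561 = BRL 6,065,643.42
Profit = BRL 6,065,643.42 − BRL 5,893,000.00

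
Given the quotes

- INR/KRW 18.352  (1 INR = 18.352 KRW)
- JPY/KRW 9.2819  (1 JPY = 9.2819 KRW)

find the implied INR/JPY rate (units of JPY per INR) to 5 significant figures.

1 INR × 18.352 = 18.352 KRW
18.352 KRW ÷ 9.2819 = 1.97718 JPY

INR/JPY = 1.9772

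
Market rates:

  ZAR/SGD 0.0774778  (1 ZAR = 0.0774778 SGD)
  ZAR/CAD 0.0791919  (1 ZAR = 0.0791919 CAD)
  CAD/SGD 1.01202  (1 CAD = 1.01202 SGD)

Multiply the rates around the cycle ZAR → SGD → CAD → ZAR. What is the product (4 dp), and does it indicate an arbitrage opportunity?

0.9667 (arbitrage exists)

Around ZAR → SGD → CAD → ZAR: 1 × 0.0774778 ÷ 1.01202 ÷ 0.0791919 = 0.966735
Product < 1; profitable direction is ZAR → CAD → SGD → ZAR.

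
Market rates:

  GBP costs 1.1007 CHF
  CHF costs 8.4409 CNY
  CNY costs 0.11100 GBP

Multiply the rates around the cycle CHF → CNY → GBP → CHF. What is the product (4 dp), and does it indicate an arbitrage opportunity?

1.0313 (arbitrage exists)

Around CHF → CNY → GBP → CHF: 1 × 8.4409 × 0.11100 × 1.1007 = 1.031290
Product > 1; profitable direction is CHF → CNY → GBP → CHF.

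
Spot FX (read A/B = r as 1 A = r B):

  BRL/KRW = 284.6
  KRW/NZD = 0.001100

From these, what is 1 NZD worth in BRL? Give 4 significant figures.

NZD/BRL = 3.194

1 NZD ÷ 0.001100 = 909.091 KRW
909.091 KRW ÷ 284.6 = 3.19428 BRL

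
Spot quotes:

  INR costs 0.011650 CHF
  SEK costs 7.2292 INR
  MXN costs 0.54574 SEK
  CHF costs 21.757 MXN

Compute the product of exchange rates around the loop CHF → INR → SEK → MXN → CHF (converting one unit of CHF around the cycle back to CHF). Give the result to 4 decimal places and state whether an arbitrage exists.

1.0000 (no arbitrage)

Around CHF → INR → SEK → MXN → CHF: 1 ÷ 0.011650 ÷ 7.2292 ÷ 0.54574 ÷ 21.757 = 0.999998
Product ≈ 1 (deviation 0.000%, within rounding noise).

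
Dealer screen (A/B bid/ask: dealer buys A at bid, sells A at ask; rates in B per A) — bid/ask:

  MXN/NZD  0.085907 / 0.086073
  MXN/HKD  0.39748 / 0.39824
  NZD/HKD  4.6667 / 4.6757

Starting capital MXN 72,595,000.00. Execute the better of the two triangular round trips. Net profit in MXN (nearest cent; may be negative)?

Net profit: MXN 485,290.74

Best loop MXN → NZD → HKD → MXN:
MXN 72,595,000.00 × 0.085907 (sell MXN at bid) = NZD 6,236,418.67
NZD 6,236,418.67 × 4.6667 (sell NZD at bid) = HKD 29,103,494.98
HKD 29,103,494.98 ÷ 0.39824 (buy MXN at ask) = MXN 73,080,290.74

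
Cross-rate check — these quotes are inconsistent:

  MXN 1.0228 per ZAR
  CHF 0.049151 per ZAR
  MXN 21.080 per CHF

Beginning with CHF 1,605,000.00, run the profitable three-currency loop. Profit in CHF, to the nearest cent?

Profitable loop is CHF → MXN → ZAR → CHF:
CHF 1,605,000.00 × 21.080 = MXN 33,833,400.00
MXN 33,833,400.00 ÷ 1.0228 = ZAR 33,079,194.37
ZAR 33,079,194.37 × 0.049151 = CHF 1,625,875.48
Profit = CHF 1,625,875.48 − CHF 1,605,000.00

Profit: CHF 20,875.48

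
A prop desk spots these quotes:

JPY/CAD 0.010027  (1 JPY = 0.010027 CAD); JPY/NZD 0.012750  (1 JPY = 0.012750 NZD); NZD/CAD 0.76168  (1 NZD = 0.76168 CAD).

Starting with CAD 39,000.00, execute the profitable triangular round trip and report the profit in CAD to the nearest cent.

Profitable loop is CAD → NZD → JPY → CAD:
CAD 39,000.00 ÷ 0.76168 = NZD 51,202.60
NZD 51,202.60 ÷ 0.012750 = JPY 4,015,891
JPY 4,015,891 × 0.010027 = CAD 40,267.33
Profit = CAD 40,267.33 − CAD 39,000.00

Profit: CAD 1,267.33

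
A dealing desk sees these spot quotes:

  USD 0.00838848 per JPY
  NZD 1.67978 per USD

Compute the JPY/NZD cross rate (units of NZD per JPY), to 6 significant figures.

JPY/NZD = 0.0140908

1 JPY × 0.00838848 = 0.00838848 USD
0.00838848 USD × 1.67978 = 0.0140908 NZD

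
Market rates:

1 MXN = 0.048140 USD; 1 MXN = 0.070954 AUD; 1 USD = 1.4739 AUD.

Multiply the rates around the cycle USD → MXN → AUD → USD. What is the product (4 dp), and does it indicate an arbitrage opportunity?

1.0000 (no arbitrage)

Around USD → MXN → AUD → USD: 1 ÷ 0.048140 × 0.070954 ÷ 1.4739 = 1.000006
Product ≈ 1 (deviation 0.001%, within rounding noise).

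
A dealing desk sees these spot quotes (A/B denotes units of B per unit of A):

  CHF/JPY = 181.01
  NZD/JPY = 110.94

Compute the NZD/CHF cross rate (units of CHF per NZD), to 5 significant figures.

NZD/CHF = 0.61289

1 NZD × 110.94 = 110.94 JPY
110.94 JPY ÷ 181.01 = 0.612894 CHF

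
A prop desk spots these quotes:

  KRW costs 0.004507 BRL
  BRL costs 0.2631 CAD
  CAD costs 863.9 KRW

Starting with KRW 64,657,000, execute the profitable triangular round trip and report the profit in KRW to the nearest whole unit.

Profit: KRW 1,577,983

Profitable loop is KRW → BRL → CAD → KRW:
KRW 64,657,000 × 0.004507 = BRL 291,409.10
BRL 291,409.10 × 0.2631 = CAD 76,669.73
CAD 76,669.73 × 863.9 = KRW 66,234,983
Profit = KRW 66,234,983 − KRW 64,657,000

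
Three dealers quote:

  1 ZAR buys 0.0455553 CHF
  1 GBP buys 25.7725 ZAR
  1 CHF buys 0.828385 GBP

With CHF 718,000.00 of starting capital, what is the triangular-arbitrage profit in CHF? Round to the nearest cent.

Profit: CHF 20,238.62

Profitable loop is CHF → ZAR → GBP → CHF:
CHF 718,000.00 ÷ 0.0455553 = ZAR 15,761,064.03
ZAR 15,761,064.03 ÷ 25.7725 = GBP 611,545.80
GBP 611,545.80 ÷ 0.828385 = CHF 738,238.62
Profit = CHF 738,238.62 − CHF 718,000.00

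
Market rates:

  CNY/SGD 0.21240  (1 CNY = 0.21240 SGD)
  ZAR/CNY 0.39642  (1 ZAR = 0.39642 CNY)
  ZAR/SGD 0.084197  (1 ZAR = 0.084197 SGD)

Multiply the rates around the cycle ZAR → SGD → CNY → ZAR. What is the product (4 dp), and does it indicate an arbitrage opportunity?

Around ZAR → SGD → CNY → ZAR: 1 × 0.084197 ÷ 0.21240 ÷ 0.39642 = 0.999969
Product ≈ 1 (deviation 0.003%, within rounding noise).

1.0000 (no arbitrage)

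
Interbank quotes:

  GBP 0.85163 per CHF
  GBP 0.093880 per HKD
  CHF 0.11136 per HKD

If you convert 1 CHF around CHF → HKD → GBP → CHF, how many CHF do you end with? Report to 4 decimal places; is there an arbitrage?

0.9899 (arbitrage exists)

Around CHF → HKD → GBP → CHF: 1 ÷ 0.11136 × 0.093880 ÷ 0.85163 = 0.989904
Product < 1; profitable direction is CHF → GBP → HKD → CHF.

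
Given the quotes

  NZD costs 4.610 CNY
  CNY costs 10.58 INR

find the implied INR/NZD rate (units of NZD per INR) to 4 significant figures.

1 INR ÷ 10.58 = 0.094518 CNY
0.094518 CNY ÷ 4.610 = 0.0205028 NZD

INR/NZD = 0.02050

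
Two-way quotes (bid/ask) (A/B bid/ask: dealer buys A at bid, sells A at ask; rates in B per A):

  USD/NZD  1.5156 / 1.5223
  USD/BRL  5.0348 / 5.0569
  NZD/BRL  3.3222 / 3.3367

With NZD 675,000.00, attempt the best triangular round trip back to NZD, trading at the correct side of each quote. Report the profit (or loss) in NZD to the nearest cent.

Net result: NZD -2,906.37 (no profitable arbitrage after spreads)

Best loop NZD → BRL → USD → NZD:
NZD 675,000.00 × 3.3222 (sell NZD at bid) = BRL 2,242,485.00
BRL 2,242,485.00 ÷ 5.0569 (buy USD at ask) = USD 443,450.53
USD 443,450.53 × 1.5156 (sell USD at bid) = NZD 672,093.63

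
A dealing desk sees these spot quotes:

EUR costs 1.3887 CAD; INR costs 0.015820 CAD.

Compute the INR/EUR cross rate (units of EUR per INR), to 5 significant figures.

INR/EUR = 0.011392

1 INR × 0.015820 = 0.01582 CAD
0.01582 CAD ÷ 1.3887 = 0.0113919 EUR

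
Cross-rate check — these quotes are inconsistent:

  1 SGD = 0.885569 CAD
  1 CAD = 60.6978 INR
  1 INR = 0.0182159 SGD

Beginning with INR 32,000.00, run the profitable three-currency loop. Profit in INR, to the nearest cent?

Profitable loop is INR → CAD → SGD → INR:
INR 32,000.00 ÷ 60.6978 = CAD 527.20
CAD 527.20 ÷ 0.885569 = SGD 595.33
SGD 595.33 ÷ 0.0182159 = INR 32,681.65
Profit = INR 32,681.65 − INR 32,000.00

Profit: INR 681.65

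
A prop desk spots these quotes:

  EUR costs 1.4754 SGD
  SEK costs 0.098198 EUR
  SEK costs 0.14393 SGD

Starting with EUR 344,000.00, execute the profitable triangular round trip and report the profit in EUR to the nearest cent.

Profitable loop is EUR → SGD → SEK → EUR:
EUR 344,000.00 × 1.4754 = SGD 507,537.60
SGD 507,537.60 ÷ 0.14393 = SEK 3,526,280.83
SEK 3,526,280.83 × 0.098198 = EUR 346,273.73
Profit = EUR 346,273.73 − EUR 344,000.00

Profit: EUR 2,273.73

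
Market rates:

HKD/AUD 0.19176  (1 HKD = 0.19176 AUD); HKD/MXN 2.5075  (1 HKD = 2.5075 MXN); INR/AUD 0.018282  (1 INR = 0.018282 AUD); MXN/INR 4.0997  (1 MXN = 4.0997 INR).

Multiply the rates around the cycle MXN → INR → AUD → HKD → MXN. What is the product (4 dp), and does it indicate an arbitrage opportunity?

0.9801 (arbitrage exists)

Around MXN → INR → AUD → HKD → MXN: 1 × 4.0997 × 0.018282 ÷ 0.19176 × 2.5075 = 0.980074
Product < 1; profitable direction is MXN → HKD → AUD → INR → MXN.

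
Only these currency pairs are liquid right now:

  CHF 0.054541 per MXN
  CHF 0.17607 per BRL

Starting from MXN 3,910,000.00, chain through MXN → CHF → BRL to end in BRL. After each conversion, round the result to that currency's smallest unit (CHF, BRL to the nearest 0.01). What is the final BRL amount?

MXN 3,910,000.00 × 0.054541 = CHF 213,255.31
CHF 213,255.31 ÷ 0.17607 = BRL 1,211,196.17

BRL 1,211,196.17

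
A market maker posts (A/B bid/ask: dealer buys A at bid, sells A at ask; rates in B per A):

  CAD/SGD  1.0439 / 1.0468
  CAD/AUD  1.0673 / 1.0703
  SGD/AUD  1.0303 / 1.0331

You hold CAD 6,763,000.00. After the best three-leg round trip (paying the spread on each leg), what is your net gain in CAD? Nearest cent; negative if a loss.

Net profit: CAD 33,048.34

Best loop CAD → SGD → AUD → CAD:
CAD 6,763,000.00 × 1.0439 (sell CAD at bid) = SGD 7,059,895.70
SGD 7,059,895.70 × 1.0303 (sell SGD at bid) = AUD 7,273,810.54
AUD 7,273,810.54 ÷ 1.0703 (buy CAD at ask) = CAD 6,796,048.34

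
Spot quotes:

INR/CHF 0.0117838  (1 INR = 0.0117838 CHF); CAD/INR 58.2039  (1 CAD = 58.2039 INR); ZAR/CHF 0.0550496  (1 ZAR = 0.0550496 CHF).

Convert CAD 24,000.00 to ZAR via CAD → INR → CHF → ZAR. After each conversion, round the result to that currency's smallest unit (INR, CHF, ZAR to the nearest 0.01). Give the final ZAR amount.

CAD 24,000.00 × 58.2039 = INR 1,396,893.60
INR 1,396,893.60 × 0.0117838 = CHF 16,460.71
CHF 16,460.71 ÷ 0.0550496 = ZAR 299,015.98

ZAR 299,015.98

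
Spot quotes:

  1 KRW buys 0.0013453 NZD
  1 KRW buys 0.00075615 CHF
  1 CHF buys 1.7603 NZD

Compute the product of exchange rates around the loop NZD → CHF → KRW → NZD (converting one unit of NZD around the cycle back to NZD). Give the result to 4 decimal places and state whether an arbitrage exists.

1.0107 (arbitrage exists)

Around NZD → CHF → KRW → NZD: 1 ÷ 1.7603 ÷ 0.00075615 × 0.0013453 = 1.010705
Product > 1; profitable direction is NZD → CHF → KRW → NZD.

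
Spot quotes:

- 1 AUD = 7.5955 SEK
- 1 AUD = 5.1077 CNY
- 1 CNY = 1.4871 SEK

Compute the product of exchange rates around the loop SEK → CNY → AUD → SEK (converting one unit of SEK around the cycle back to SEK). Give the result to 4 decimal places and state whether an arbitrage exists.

Around SEK → CNY → AUD → SEK: 1 ÷ 1.4871 ÷ 5.1077 × 7.5955 = 0.999979
Product ≈ 1 (deviation 0.002%, within rounding noise).

1.0000 (no arbitrage)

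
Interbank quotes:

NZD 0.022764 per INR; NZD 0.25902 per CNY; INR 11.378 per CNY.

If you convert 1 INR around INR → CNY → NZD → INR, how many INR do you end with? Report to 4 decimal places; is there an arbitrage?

Around INR → CNY → NZD → INR: 1 ÷ 11.378 × 0.25902 ÷ 0.022764 = 1.000043
Product ≈ 1 (deviation 0.004%, within rounding noise).

1.0000 (no arbitrage)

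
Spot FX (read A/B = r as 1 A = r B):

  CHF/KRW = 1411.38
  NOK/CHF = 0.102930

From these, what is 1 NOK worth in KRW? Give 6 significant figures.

NOK/KRW = 145.273

1 NOK × 0.102930 = 0.10293 CHF
0.10293 CHF × 1411.38 = 145.273 KRW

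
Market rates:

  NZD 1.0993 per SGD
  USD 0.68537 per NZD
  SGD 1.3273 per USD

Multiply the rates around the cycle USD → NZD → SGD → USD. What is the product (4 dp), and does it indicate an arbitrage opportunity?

1.0000 (no arbitrage)

Around USD → NZD → SGD → USD: 1 ÷ 0.68537 ÷ 1.0993 ÷ 1.3273 = 0.999976
Product ≈ 1 (deviation 0.002%, within rounding noise).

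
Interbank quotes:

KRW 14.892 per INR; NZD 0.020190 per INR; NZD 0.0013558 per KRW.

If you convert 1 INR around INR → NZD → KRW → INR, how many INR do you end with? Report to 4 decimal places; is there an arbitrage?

Around INR → NZD → KRW → INR: 1 × 0.020190 ÷ 0.0013558 ÷ 14.892 = 0.999972
Product ≈ 1 (deviation 0.003%, within rounding noise).

1.0000 (no arbitrage)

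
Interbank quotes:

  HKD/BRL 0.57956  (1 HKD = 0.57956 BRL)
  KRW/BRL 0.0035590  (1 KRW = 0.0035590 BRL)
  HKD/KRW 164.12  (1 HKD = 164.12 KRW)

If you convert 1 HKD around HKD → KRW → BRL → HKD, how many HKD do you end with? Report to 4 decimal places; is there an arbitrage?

Around HKD → KRW → BRL → HKD: 1 × 164.12 × 0.0035590 ÷ 0.57956 = 1.007839
Product > 1; profitable direction is HKD → KRW → BRL → HKD.

1.0078 (arbitrage exists)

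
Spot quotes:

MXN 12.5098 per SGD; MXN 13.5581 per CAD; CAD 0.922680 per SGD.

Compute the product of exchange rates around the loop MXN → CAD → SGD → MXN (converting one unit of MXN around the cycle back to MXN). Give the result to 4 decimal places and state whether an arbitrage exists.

1.0000 (no arbitrage)

Around MXN → CAD → SGD → MXN: 1 ÷ 13.5581 ÷ 0.922680 × 12.5098 = 1.000001
Product ≈ 1 (deviation 0.000%, within rounding noise).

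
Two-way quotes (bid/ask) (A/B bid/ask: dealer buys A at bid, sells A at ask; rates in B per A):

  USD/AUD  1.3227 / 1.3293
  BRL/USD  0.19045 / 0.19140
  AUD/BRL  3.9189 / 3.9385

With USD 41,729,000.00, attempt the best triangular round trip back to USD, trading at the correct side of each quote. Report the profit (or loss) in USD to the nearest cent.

Net result: USD -85,982.70 (no profitable arbitrage after spreads)

Best loop USD → BRL → AUD → USD:
USD 41,729,000.00 ÷ 0.19140 (buy BRL at ask) = BRL 218,019,853.71
BRL 218,019,853.71 ÷ 3.9385 (buy AUD at ask) = AUD 55,356,062.89
AUD 55,356,062.89 ÷ 1.3293 (buy USD at ask) = USD 41,643,017.30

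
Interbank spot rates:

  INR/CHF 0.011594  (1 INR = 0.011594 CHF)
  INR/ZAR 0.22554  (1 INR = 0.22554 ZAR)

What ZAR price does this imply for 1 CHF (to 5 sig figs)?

1 CHF ÷ 0.011594 = 86.2515 INR
86.2515 INR × 0.22554 = 19.4532 ZAR

CHF/ZAR = 19.453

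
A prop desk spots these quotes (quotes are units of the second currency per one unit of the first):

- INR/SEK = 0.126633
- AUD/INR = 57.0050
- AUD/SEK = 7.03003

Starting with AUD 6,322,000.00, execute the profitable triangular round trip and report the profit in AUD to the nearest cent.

Profit: AUD 169,680.83

Profitable loop is AUD → INR → SEK → AUD:
AUD 6,322,000.00 × 57.0050 = INR 360,385,610.00
INR 360,385,610.00 × 0.126633 = SEK 45,636,710.95
SEK 45,636,710.95 ÷ 7.03003 = AUD 6,491,680.83
Profit = AUD 6,491,680.83 − AUD 6,322,000.00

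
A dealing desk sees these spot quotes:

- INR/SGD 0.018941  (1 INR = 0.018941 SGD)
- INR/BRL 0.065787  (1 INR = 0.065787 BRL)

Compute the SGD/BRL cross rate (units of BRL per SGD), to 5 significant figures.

1 SGD ÷ 0.018941 = 52.7955 INR
52.7955 INR × 0.065787 = 3.47326 BRL

SGD/BRL = 3.4733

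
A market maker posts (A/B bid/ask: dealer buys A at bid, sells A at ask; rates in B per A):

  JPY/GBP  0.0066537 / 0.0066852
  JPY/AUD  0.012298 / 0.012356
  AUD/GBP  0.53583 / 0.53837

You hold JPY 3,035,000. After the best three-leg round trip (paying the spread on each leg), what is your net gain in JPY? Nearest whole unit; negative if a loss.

Net profit: JPY 730

Best loop JPY → GBP → AUD → JPY:
JPY 3,035,000 × 0.0066537 (sell JPY at bid) = GBP 20,193.98
GBP 20,193.98 ÷ 0.53837 (buy AUD at ask) = AUD 37,509.48
AUD 37,509.48 ÷ 0.012356 (buy JPY at ask) = JPY 3,035,730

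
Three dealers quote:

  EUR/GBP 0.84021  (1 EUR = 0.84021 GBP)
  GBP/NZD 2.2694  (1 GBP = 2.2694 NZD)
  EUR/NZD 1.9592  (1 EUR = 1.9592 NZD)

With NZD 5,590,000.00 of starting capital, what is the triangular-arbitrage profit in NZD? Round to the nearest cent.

Profitable loop is NZD → GBP → EUR → NZD:
NZD 5,590,000.00 ÷ 2.2694 = GBP 2,463,206.13
GBP 2,463,206.13 ÷ 0.84021 = EUR 2,931,655.34
EUR 2,931,655.34 × 1.9592 = NZD 5,743,699.14
Profit = NZD 5,743,699.14 − NZD 5,590,000.00

Profit: NZD 153,699.14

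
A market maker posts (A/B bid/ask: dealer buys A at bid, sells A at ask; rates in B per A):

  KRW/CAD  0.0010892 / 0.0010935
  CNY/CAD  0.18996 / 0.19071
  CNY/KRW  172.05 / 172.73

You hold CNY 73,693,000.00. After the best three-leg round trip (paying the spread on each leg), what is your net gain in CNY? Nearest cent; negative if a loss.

Net profit: CNY 421,270.33

Best loop CNY → CAD → KRW → CNY:
CNY 73,693,000.00 × 0.18996 (sell CNY at bid) = CAD 13,998,722.28
CAD 13,998,722.28 ÷ 0.0010935 (buy KRW at ask) = KRW 12,801,757,915
KRW 12,801,757,915 ÷ 172.73 (buy CNY at ask) = CNY 74,114,270.33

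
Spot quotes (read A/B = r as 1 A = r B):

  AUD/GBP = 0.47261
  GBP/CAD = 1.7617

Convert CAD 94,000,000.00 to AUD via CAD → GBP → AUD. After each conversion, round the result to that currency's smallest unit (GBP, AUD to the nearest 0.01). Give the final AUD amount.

CAD 94,000,000.00 ÷ 1.7617 = GBP 53,357,552.36
GBP 53,357,552.36 ÷ 0.47261 = AUD 112,899,753.20

AUD 112,899,753.20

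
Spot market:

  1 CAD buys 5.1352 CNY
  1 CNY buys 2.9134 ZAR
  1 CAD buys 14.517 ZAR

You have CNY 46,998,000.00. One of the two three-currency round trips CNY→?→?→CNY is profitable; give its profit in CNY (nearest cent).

Profit: CNY 1,437,075.23

Profitable loop is CNY → ZAR → CAD → CNY:
CNY 46,998,000.00 × 2.9134 = ZAR 136,923,973.20
ZAR 136,923,973.20 ÷ 14.517 = CAD 9,431,974.46
CAD 9,431,974.46 × 5.1352 = CNY 48,435,075.23
Profit = CNY 48,435,075.23 − CNY 46,998,000.00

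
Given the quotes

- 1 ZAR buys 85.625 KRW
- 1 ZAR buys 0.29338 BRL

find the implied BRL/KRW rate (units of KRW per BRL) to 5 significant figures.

1 BRL ÷ 0.29338 = 3.40855 ZAR
3.40855 ZAR × 85.625 = 291.857 KRW

BRL/KRW = 291.86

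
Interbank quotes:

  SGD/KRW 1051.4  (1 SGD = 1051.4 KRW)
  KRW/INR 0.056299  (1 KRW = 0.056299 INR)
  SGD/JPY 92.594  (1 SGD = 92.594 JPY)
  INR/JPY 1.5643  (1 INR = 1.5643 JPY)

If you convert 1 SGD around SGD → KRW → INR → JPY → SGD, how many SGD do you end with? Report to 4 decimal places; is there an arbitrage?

Around SGD → KRW → INR → JPY → SGD: 1 × 1051.4 × 0.056299 × 1.5643 ÷ 92.594 = 1.000013
Product ≈ 1 (deviation 0.001%, within rounding noise).

1.0000 (no arbitrage)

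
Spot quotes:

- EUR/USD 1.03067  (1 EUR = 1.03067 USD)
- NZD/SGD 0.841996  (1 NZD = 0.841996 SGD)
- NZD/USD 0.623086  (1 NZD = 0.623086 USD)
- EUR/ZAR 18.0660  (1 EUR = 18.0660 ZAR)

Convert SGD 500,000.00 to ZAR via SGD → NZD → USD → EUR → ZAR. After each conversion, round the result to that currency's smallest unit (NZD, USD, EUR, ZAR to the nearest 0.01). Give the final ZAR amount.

SGD 500,000.00 ÷ 0.841996 = NZD 593,827.05
NZD 593,827.05 × 0.623086 = USD 370,005.32
USD 370,005.32 ÷ 1.03067 = EUR 358,994.95
EUR 358,994.95 × 18.0660 = ZAR 6,485,602.77

ZAR 6,485,602.77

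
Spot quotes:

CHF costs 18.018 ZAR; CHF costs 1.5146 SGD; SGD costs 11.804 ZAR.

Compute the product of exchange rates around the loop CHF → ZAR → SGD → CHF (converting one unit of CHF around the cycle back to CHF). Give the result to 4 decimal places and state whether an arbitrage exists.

Around CHF → ZAR → SGD → CHF: 1 × 18.018 ÷ 11.804 ÷ 1.5146 = 1.007812
Product > 1; profitable direction is CHF → ZAR → SGD → CHF.

1.0078 (arbitrage exists)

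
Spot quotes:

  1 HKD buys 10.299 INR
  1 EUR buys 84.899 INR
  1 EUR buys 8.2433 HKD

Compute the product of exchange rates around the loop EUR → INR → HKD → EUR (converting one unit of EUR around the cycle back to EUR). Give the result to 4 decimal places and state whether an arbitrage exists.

1.0000 (no arbitrage)

Around EUR → INR → HKD → EUR: 1 × 84.899 ÷ 10.299 ÷ 8.2433 = 1.000015
Product ≈ 1 (deviation 0.001%, within rounding noise).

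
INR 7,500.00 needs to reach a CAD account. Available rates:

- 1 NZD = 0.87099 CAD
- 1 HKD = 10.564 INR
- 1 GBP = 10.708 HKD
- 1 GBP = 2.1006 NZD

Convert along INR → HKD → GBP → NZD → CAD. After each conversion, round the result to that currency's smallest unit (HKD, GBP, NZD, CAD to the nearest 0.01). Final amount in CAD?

INR 7,500.00 ÷ 10.564 = HKD 709.96
HKD 709.96 ÷ 10.708 = GBP 66.30
GBP 66.30 × 2.1006 = NZD 139.27
NZD 139.27 × 0.87099 = CAD 121.30

CAD 121.30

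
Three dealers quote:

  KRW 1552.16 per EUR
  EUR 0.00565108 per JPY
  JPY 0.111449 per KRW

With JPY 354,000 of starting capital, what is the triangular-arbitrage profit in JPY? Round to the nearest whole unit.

Profit: JPY 8,126

Profitable loop is JPY → KRW → EUR → JPY:
JPY 354,000 ÷ 0.111449 = KRW 3,176,341
KRW 3,176,341 ÷ 1552.16 = EUR 2,046.40
EUR 2,046.40 ÷ 0.00565108 = JPY 362,126
Profit = JPY 362,126 − JPY 354,000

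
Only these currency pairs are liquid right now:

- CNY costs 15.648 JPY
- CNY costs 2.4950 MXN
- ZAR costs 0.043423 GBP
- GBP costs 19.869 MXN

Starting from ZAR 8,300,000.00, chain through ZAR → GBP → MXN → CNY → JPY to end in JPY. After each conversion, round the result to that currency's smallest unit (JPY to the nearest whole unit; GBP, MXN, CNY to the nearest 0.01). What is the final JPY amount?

ZAR 8,300,000.00 × 0.043423 = GBP 360,410.90
GBP 360,410.90 × 19.869 = MXN 7,161,004.17
MXN 7,161,004.17 ÷ 2.4950 = CNY 2,870,141.95
CNY 2,870,141.95 × 15.648 = JPY 44,911,981

JPY 44,911,981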